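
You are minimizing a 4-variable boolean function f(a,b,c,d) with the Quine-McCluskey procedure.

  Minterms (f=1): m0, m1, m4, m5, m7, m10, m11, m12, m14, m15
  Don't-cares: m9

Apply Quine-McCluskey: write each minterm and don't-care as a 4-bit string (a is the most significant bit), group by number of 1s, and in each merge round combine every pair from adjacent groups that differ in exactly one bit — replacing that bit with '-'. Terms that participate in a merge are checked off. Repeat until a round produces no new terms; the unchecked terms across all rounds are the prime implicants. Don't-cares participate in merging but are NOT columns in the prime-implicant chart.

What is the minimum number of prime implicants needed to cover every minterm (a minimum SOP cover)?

4

size-2^0 implicants → 0000(✓)  0001(✓)  0100(✓)  0101(✓)  0111(✓)  1001(✓)  1010(✓)  1011(✓)  1100(✓)  1110(✓)  1111(✓)
size-2^1 implicants → -001  -100  -111  0-00(✓)  0-01(✓)  000-(✓)  01-1  010-(✓)  1-10(✓)  1-11(✓)  10-1  101-(✓)  11-0  111-(✓)
size-2^2 implicants → 0-0-  1-1-
Unchecked terms (primes): -001, -100, -111, 0-0-, 01-1, 1-1-, 10-1, 11-0
Minterm coverage:
  m0 ⊆ 0-0- [E]
  m1 ⊆ -001,0-0-
  m4 ⊆ -100,0-0-
  m5 ⊆ 0-0-,01-1
  m7 ⊆ -111,01-1
  m10 ⊆ 1-1- [E]
  m11 ⊆ 1-1-,10-1
  m12 ⊆ -100,11-0
  m14 ⊆ 1-1-,11-0
  m15 ⊆ -111,1-1-
E = {0-0-, 1-1-}
Petrick residual → -100, -111
Cover = bc'd' + bcd + a'c' + ac  |cover|=4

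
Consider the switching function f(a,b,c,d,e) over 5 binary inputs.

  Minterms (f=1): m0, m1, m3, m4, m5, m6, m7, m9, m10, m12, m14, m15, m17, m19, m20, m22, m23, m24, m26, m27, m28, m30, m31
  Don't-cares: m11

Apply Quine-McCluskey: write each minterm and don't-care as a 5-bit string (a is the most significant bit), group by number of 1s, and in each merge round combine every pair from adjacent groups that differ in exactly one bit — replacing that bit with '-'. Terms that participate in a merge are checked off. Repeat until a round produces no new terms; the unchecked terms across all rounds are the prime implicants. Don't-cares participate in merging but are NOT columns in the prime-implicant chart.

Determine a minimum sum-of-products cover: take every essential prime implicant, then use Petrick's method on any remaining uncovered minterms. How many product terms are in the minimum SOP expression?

7

[col 0] 00000*, 00001*, 00011*, 00100*, 00101*, 00110*, 00111*, 01001*, 01010*, 01011*, 01100*, 01110*, 01111*, 10001*, 10011*, 10100*, 10110*, 10111*, 11000*, 11010*, 11011*, 11100*, 11110*, 11111*
[col 1] -0001*, -0011*, -0100*, -0110*, -0111*, -1010*, -1011*, -1100*, -1110*, -1111*, 0-001*, 0-011*, 0-100*, 0-110*, 0-111*, 00-00*, 00-01*, 00-11*, 000-1*, 0000-*, 001-0*, 001-1*, 0010-*, 0011-*, 01-10*, 01-11*, 010-1*, 0101-*, 011-0*, 0111-*, 1-011*, 1-100*, 1-110*, 1-111*, 10-11*, 100-1*, 101-0*, 1011-*, 11-00*, 11-10*, 11-11*, 110-0*, 1101-*, 111-0*, 1111-*
[col 2] --011*, --100*, --110*, --111*, -0-11*, -00-1, -01-0*, -011-*, -1-10*, -1-11*, -101-*, -11-0*, -111-*, 0--11*, 0-0-1, 0-1-0*, 0-11-*, 00--1, 00-0-, 001--, 01-1-*, 1--11*, 1-1-0*, 1-11-*, 11--0, 11-1-*
[col 3] ---11, --1-0, --11-, -1-1-
Prime implicants: ---11, --1-0, --11-, -00-1, -1-1-, 0-0-1, 00--1, 00-0-, 001--, 11--0
PI chart (minterm → PIs covering it):
  0 | 00-0-  (sole → essential)
  1 | -00-1,0-0-1,00--1,00-0-
  3 | ---11,-00-1,0-0-1,00--1
  4 | --1-0,00-0-,001--
  5 | 00--1,00-0-,001--
  6 | --1-0,--11-,001--
  7 | ---11,--11-,00--1,001--
  9 | 0-0-1  (sole → essential)
  10 | -1-1-  (sole → essential)
  12 | --1-0  (sole → essential)
  14 | --1-0,--11-,-1-1-
  15 | ---11,--11-,-1-1-
  17 | -00-1  (sole → essential)
  19 | ---11,-00-1
  20 | --1-0  (sole → essential)
  22 | --1-0,--11-
  23 | ---11,--11-
  24 | 11--0  (sole → essential)
  26 | -1-1-,11--0
  27 | ---11,-1-1-
  28 | --1-0,11--0
  30 | --1-0,--11-,-1-1-,11--0
  31 | ---11,--11-,-1-1-
Essential prime implicants: --1-0, -00-1, -1-1-, 0-0-1, 00-0-, 11--0
Petrick residual → ---11
Minimum SOP uses 7 PIs: de + ce' + b'c'e + bd + a'c'e + a'b'd' + abe'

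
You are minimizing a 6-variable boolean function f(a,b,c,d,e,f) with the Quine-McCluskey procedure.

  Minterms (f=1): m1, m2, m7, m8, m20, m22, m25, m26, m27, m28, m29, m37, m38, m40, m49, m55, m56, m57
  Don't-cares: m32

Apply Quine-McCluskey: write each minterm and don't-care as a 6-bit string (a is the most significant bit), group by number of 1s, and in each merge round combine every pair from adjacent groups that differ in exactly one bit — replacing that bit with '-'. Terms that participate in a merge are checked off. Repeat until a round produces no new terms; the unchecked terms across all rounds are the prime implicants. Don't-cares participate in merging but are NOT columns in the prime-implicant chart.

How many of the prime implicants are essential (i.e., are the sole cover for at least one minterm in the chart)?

10

Round 0: 000001 000010 000111 001000✓ 010100✓ 010110✓ 011001✓ 011010✓ 011011✓ 011100✓ 011101✓ 100000✓ 100101 100110 101000✓ 110001✓ 110111 111000✓ 111001✓
Round 1: -01000 -11001 01-100 0101-0 011-01 0110-1 01101- 01110- 1-1000 10-000 11-001 11100-
PIs = {-01000, -11001, 000001, 000010, 000111, 01-100, 0101-0, 011-01, 0110-1, 01101-, 01110-, 1-1000, 10-000, 100101, 100110, 11-001, 110111, 11100-}
Coverage chart:
  m1: 000001 ←essential
  m2: 000010 ←essential
  m7: 000111 ←essential
  m8: -01000 ←essential
  m20: 01-100,0101-0
  m22: 0101-0 ←essential
  m25: -11001,011-01,0110-1
  m26: 01101- ←essential
  m27: 0110-1,01101-
  m28: 01-100,01110-
  m29: 011-01,01110-
  m37: 100101 ←essential
  m38: 100110 ←essential
  m40: -01000,1-1000,10-000
  m49: 11-001 ←essential
  m55: 110111 ←essential
  m56: 1-1000,11100-
  m57: -11001,11-001,11100-
Essential: -01000, 000001, 000010, 000111, 0101-0, 01101-, 100101, 100110, 11-001, 110111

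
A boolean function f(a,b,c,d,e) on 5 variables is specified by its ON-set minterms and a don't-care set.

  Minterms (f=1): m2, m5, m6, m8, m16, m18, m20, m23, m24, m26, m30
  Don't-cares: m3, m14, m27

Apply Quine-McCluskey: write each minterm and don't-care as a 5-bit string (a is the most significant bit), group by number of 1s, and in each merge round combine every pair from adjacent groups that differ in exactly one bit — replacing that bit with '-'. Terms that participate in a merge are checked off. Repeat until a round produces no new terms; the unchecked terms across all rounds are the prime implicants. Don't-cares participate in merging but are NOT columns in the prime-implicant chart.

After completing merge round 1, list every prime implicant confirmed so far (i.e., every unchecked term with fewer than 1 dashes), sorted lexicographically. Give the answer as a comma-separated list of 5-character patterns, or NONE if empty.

size-2^0 implicants → 00010(✓)  00011(✓)  00101  00110(✓)  01000(✓)  01110(✓)  10000(✓)  10010(✓)  10100(✓)  10111  11000(✓)  11010(✓)  11011(✓)  11110(✓)
size-2^1 implicants → -0010  -1000  -1110  0-110  00-10  0001-  1-000(✓)  1-010(✓)  10-00  100-0(✓)  11-10  110-0(✓)  1101-
size-2^2 implicants → 1-0-0
Unchecked terms (primes): -0010, -1000, -1110, 0-110, 00-10, 0001-, 00101, 1-0-0, 10-00, 10111, 11-10, 1101-

00101, 10111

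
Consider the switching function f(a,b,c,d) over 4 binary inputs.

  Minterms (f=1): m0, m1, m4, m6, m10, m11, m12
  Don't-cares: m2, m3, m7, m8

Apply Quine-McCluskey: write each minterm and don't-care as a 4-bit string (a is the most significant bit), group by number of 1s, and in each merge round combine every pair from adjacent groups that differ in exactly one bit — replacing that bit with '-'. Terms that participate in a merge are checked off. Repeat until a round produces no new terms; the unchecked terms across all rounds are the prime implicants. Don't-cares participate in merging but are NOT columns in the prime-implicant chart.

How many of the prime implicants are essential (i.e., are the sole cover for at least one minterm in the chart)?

size-2^0 implicants → 0000(✓)  0001(✓)  0010(✓)  0011(✓)  0100(✓)  0110(✓)  0111(✓)  1000(✓)  1010(✓)  1011(✓)  1100(✓)
size-2^1 implicants → -000(✓)  -010(✓)  -011(✓)  -100(✓)  0-00(✓)  0-10(✓)  0-11(✓)  00-0(✓)  00-1(✓)  000-(✓)  001-(✓)  01-0(✓)  011-(✓)  1-00(✓)  10-0(✓)  101-(✓)
size-2^2 implicants → --00  -0-0  -01-  0--0  0-1-  00--
Unchecked terms (primes): --00, -0-0, -01-, 0--0, 0-1-, 00--
Minterm coverage:
  m0 ⊆ --00,-0-0,0--0,00--
  m1 ⊆ 00-- [E]
  m4 ⊆ --00,0--0
  m6 ⊆ 0--0,0-1-
  m10 ⊆ -0-0,-01-
  m11 ⊆ -01- [E]
  m12 ⊆ --00 [E]
E = {--00, -01-, 00--}

3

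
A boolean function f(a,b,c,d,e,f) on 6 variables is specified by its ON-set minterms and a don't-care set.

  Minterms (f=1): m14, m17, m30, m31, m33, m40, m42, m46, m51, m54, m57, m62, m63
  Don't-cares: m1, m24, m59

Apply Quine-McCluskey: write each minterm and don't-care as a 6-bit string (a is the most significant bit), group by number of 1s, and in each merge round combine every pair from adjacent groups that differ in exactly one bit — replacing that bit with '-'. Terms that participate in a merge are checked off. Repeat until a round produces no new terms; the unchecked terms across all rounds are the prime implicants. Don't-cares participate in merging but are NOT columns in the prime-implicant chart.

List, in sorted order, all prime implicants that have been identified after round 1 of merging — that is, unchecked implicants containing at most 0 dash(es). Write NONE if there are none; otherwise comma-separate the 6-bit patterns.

Round 0: 000001✓ 001110✓ 010001✓ 011000 011110✓ 011111✓ 100001✓ 101000✓ 101010✓ 101110✓ 110011✓ 110110✓ 111001✓ 111011✓ 111110✓ 111111✓
Round 1: -00001 -01110✓ -11110✓ -11111✓ 0-0001 0-1110✓ 01111-✓ 1-1110✓ 101-10 1010-0 11-011 11-110 111-11 1110-1 11111-✓
Round 2: --1110 -1111-
PIs = {--1110, -00001, -1111-, 0-0001, 011000, 101-10, 1010-0, 11-011, 11-110, 111-11, 1110-1}

011000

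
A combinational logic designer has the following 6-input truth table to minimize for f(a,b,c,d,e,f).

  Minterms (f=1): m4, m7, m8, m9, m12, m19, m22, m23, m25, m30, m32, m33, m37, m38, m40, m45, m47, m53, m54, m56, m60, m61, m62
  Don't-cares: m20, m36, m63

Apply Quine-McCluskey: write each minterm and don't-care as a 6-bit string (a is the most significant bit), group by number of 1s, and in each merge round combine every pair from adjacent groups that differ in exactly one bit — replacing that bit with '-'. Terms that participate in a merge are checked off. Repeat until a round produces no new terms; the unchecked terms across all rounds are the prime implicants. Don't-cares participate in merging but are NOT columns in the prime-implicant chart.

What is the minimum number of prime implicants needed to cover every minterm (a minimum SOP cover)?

[col 0] 000100*, 000111*, 001000*, 001001*, 001100*, 010011*, 010100*, 010110*, 010111*, 011001*, 011110*, 100000*, 100001*, 100100*, 100101*, 100110*, 101000*, 101101*, 101111*, 110101*, 110110*, 111000*, 111100*, 111101*, 111110*, 111111*
[col 1] -00100, -01000, -10110*, -11110*, 0-0100, 0-0111, 0-1001, 00-100, 001-00, 00100-, 01-110*, 010-11, 0101-0, 01011-, 1-0101*, 1-0110, 1-1000, 1-1101*, 1-1111*, 10-000, 10-101*, 100-00*, 100-01*, 10000-*, 1001-0, 10010-*, 1011-1*, 11-101*, 11-110*, 111-00, 1111-0*, 1111-1*, 11110-*, 11111-*
[col 2] -1-110, 1--101, 1-11-1, 100-0-, 1111--
Prime implicants: -00100, -01000, -1-110, 0-0100, 0-0111, 0-1001, 00-100, 001-00, 00100-, 010-11, 0101-0, 01011-, 1--101, 1-0110, 1-1000, 1-11-1, 10-000, 100-0-, 1001-0, 111-00, 1111--
PI chart (minterm → PIs covering it):
  4 | -00100,0-0100,00-100
  7 | 0-0111  (sole → essential)
  8 | -01000,001-00,00100-
  9 | 0-1001,00100-
  12 | 00-100,001-00
  19 | 010-11  (sole → essential)
  22 | -1-110,0101-0,01011-
  23 | 0-0111,010-11,01011-
  25 | 0-1001  (sole → essential)
  30 | -1-110  (sole → essential)
  32 | 10-000,100-0-
  33 | 100-0-  (sole → essential)
  37 | 1--101,100-0-
  38 | 1-0110,1001-0
  40 | -01000,1-1000,10-000
  45 | 1--101,1-11-1
  47 | 1-11-1  (sole → essential)
  53 | 1--101  (sole → essential)
  54 | -1-110,1-0110
  56 | 1-1000,111-00
  60 | 111-00,1111--
  61 | 1--101,1-11-1,1111--
  62 | -1-110,1111--
Essential prime implicants: -1-110, 0-0111, 0-1001, 010-11, 1--101, 1-11-1, 100-0-
Petrick residual → -01000, 00-100, 1-0110, 111-00
Minimum SOP uses 11 PIs: b'cd'e'f' + bdef' + a'c'def + a'cd'e'f + a'b'de'f' + a'bc'ef + ade'f + ac'def' + acdf + ab'c'e' + abce'f'

11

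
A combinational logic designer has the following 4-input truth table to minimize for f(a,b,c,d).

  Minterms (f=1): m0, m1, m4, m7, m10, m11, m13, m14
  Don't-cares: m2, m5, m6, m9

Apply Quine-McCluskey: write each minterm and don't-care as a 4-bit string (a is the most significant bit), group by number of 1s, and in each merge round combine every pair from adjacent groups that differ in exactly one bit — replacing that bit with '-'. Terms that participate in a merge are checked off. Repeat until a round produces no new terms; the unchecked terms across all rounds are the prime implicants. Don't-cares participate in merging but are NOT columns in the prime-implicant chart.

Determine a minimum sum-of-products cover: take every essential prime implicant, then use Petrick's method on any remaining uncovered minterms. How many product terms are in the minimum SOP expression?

[col 0] 0000*, 0001*, 0010*, 0100*, 0101*, 0110*, 0111*, 1001*, 1010*, 1011*, 1101*, 1110*
[col 1] -001*, -010*, -101*, -110*, 0-00*, 0-01*, 0-10*, 00-0*, 000-*, 01-0*, 01-1*, 010-*, 011-*, 1-01*, 1-10*, 10-1, 101-
[col 2] --01, --10, 0--0, 0-0-, 01--
Prime implicants: --01, --10, 0--0, 0-0-, 01--, 10-1, 101-
PI chart (minterm → PIs covering it):
  0 | 0--0,0-0-
  1 | --01,0-0-
  4 | 0--0,0-0-,01--
  7 | 01--  (sole → essential)
  10 | --10,101-
  11 | 10-1,101-
  13 | --01  (sole → essential)
  14 | --10  (sole → essential)
Essential prime implicants: --01, --10, 01--
Petrick residual → 0--0, 10-1
Minimum SOP uses 5 PIs: c'd + cd' + a'd' + a'b + ab'd

5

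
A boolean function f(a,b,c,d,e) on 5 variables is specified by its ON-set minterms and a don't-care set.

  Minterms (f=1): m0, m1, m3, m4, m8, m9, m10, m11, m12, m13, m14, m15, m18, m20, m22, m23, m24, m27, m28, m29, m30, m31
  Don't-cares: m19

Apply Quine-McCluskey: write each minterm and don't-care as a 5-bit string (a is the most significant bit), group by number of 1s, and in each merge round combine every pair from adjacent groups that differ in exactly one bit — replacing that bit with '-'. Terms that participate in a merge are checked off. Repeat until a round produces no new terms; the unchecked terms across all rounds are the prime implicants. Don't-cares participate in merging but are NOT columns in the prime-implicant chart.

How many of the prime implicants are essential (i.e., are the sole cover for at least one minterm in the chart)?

size-2^0 implicants → 00000(✓)  00001(✓)  00011(✓)  00100(✓)  01000(✓)  01001(✓)  01010(✓)  01011(✓)  01100(✓)  01101(✓)  01110(✓)  01111(✓)  10010(✓)  10011(✓)  10100(✓)  10110(✓)  10111(✓)  11000(✓)  11011(✓)  11100(✓)  11101(✓)  11110(✓)  11111(✓)
size-2^1 implicants → -0011(✓)  -0100(✓)  -1000(✓)  -1011(✓)  -1100(✓)  -1101(✓)  -1110(✓)  -1111(✓)  0-000(✓)  0-001(✓)  0-011(✓)  0-100(✓)  00-00(✓)  000-1(✓)  0000-(✓)  01-00(✓)  01-01(✓)  01-10(✓)  01-11(✓)  010-0(✓)  010-1(✓)  0100-(✓)  0101-(✓)  011-0(✓)  011-1(✓)  0110-(✓)  0111-(✓)  1-011(✓)  1-100(✓)  1-110(✓)  1-111(✓)  10-10(✓)  10-11(✓)  1001-(✓)  101-0(✓)  1011-(✓)  11-00(✓)  11-11(✓)  111-0(✓)  111-1(✓)  1110-(✓)  1111-(✓)
size-2^2 implicants → --011  --100  -1-00  -1-11  -11-0(✓)  -11-1(✓)  -110-(✓)  -111-(✓)  0--00  0-0-1  0-00-  01--0(✓)  01--1(✓)  01-0-(✓)  01-1-(✓)  010--(✓)  011--(✓)  1--11  1-1-0  1-11-  10-1-  111--(✓)
size-2^3 implicants → -11--  01---
Unchecked terms (primes): --011, --100, -1-00, -1-11, -11--, 0--00, 0-0-1, 0-00-, 01---, 1--11, 1-1-0, 1-11-, 10-1-
Minterm coverage:
  m0 ⊆ 0--00,0-00-
  m1 ⊆ 0-0-1,0-00-
  m3 ⊆ --011,0-0-1
  m4 ⊆ --100,0--00
  m8 ⊆ -1-00,0--00,0-00-,01---
  m9 ⊆ 0-0-1,0-00-,01---
  m10 ⊆ 01--- [E]
  m11 ⊆ --011,-1-11,0-0-1,01---
  m12 ⊆ --100,-1-00,-11--,0--00,01---
  m13 ⊆ -11--,01---
  m14 ⊆ -11--,01---
  m15 ⊆ -1-11,-11--,01---
  m18 ⊆ 10-1- [E]
  m20 ⊆ --100,1-1-0
  m22 ⊆ 1-1-0,1-11-,10-1-
  m23 ⊆ 1--11,1-11-,10-1-
  m24 ⊆ -1-00 [E]
  m27 ⊆ --011,-1-11,1--11
  m28 ⊆ --100,-1-00,-11--,1-1-0
  m29 ⊆ -11-- [E]
  m30 ⊆ -11--,1-1-0,1-11-
  m31 ⊆ -1-11,-11--,1--11,1-11-
E = {-1-00, -11--, 01---, 10-1-}

4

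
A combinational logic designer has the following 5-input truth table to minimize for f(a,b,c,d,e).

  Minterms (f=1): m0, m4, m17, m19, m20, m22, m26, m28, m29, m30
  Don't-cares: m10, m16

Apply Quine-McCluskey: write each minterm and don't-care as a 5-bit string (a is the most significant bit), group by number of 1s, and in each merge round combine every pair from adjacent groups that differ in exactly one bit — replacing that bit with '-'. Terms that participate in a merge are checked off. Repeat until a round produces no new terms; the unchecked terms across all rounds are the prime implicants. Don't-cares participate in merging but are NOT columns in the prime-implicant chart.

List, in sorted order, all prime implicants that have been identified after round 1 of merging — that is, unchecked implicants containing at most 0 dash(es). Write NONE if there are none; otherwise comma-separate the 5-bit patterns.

Round 0: 00000✓ 00100✓ 01010✓ 10000✓ 10001✓ 10011✓ 10100✓ 10110✓ 11010✓ 11100✓ 11101✓ 11110✓
Round 1: -0000✓ -0100✓ -1010 00-00✓ 1-100✓ 1-110✓ 10-00✓ 100-1 1000- 101-0✓ 11-10 111-0✓ 1110-
Round 2: -0-00 1-1-0
PIs = {-0-00, -1010, 1-1-0, 100-1, 1000-, 11-10, 1110-}

NONE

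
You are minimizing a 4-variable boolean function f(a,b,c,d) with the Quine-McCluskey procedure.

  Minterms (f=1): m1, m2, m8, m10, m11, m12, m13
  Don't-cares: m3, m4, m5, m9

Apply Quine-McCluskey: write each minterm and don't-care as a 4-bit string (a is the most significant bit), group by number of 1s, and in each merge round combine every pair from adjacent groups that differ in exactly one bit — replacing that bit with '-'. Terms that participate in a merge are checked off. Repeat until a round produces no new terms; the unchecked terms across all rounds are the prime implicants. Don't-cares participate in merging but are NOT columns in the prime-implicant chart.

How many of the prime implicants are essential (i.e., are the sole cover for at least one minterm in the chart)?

1

[col 0] 0001*, 0010*, 0011*, 0100*, 0101*, 1000*, 1001*, 1010*, 1011*, 1100*, 1101*
[col 1] -001*, -010*, -011*, -100*, -101*, 0-01*, 00-1*, 001-*, 010-*, 1-00*, 1-01*, 10-0*, 10-1*, 100-*, 101-*, 110-*
[col 2] --01, -0-1, -01-, -10-, 1-0-, 10--
Prime implicants: --01, -0-1, -01-, -10-, 1-0-, 10--
PI chart (minterm → PIs covering it):
  1 | --01,-0-1
  2 | -01-  (sole → essential)
  8 | 1-0-,10--
  10 | -01-,10--
  11 | -0-1,-01-,10--
  12 | -10-,1-0-
  13 | --01,-10-,1-0-
Essential prime implicants: -01-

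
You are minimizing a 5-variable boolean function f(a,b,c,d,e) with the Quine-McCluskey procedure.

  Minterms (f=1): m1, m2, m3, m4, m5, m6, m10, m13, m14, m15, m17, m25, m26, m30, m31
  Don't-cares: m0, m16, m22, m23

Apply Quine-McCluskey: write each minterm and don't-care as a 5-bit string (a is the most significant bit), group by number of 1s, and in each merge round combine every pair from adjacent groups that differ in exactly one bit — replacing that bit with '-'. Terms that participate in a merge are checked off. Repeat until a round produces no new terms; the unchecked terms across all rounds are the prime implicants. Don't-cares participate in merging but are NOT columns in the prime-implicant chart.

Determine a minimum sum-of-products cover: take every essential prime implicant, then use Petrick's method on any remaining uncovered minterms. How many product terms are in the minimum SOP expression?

Round 0: 00000✓ 00001✓ 00010✓ 00011✓ 00100✓ 00101✓ 00110✓ 01010✓ 01101✓ 01110✓ 01111✓ 10000✓ 10001✓ 10110✓ 10111✓ 11001✓ 11010✓ 11110✓ 11111✓
Round 1: -0000✓ -0001✓ -0110✓ -1010✓ -1110✓ -1111✓ 0-010✓ 0-101 0-110✓ 00-00✓ 00-01✓ 00-10✓ 000-0✓ 000-1✓ 0000-✓ 0001-✓ 001-0✓ 0010-✓ 01-10✓ 011-1 0111-✓ 1-001 1-110✓ 1-111✓ 1000-✓ 1011-✓ 11-10✓ 1111-✓
Round 2: --110 -000- -1-10 -111- 0--10 00--0 00-0- 000-- 1-11-
PIs = {--110, -000-, -1-10, -111-, 0--10, 0-101, 00--0, 00-0-, 000--, 011-1, 1-001, 1-11-}
Coverage chart:
  m1: -000-,00-0-,000--
  m2: 0--10,00--0,000--
  m3: 000-- ←essential
  m4: 00--0,00-0-
  m5: 0-101,00-0-
  m6: --110,0--10,00--0
  m10: -1-10,0--10
  m13: 0-101,011-1
  m14: --110,-1-10,-111-,0--10
  m15: -111-,011-1
  m17: -000-,1-001
  m25: 1-001 ←essential
  m26: -1-10 ←essential
  m30: --110,-1-10,-111-,1-11-
  m31: -111-,1-11-
Essential: -1-10, 000--, 1-001
Petrick residual → -111-, 0-101, 00--0
Min cover (6 terms): bde' + bcd + a'cd'e + a'b'e' + a'b'c' + ac'd'e

6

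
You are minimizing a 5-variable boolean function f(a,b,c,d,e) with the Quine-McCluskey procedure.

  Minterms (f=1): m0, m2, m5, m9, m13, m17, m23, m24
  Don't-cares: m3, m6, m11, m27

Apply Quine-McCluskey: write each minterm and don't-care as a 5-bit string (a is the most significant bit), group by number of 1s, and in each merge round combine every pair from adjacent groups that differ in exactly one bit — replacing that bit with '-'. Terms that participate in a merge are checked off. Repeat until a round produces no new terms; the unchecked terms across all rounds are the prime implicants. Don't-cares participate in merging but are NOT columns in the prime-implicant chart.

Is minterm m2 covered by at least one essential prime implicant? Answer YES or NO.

YES

Round 0: 00000✓ 00010✓ 00011✓ 00101✓ 00110✓ 01001✓ 01011✓ 01101✓ 10001 10111 11000 11011✓
Round 1: -1011 0-011 0-101 00-10 000-0 0001- 01-01 010-1
PIs = {-1011, 0-011, 0-101, 00-10, 000-0, 0001-, 01-01, 010-1, 10001, 10111, 11000}
Coverage chart:
  m0: 000-0 ←essential
  m2: 00-10,000-0,0001-
  m5: 0-101 ←essential
  m9: 01-01,010-1
  m13: 0-101,01-01
  m17: 10001 ←essential
  m23: 10111 ←essential
  m24: 11000 ←essential
Essential: 0-101, 000-0, 10001, 10111, 11000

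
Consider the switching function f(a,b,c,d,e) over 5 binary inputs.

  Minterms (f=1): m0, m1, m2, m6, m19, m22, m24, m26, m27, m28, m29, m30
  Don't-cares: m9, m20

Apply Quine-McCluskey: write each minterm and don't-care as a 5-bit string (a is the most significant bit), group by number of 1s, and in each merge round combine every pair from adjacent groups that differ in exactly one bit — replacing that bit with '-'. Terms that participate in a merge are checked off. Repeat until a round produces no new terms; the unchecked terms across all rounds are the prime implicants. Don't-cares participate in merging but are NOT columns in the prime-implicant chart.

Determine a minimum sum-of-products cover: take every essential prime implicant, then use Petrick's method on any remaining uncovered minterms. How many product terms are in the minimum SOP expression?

[col 0] 00000*, 00001*, 00010*, 00110*, 01001*, 10011*, 10100*, 10110*, 11000*, 11010*, 11011*, 11100*, 11101*, 11110*
[col 1] -0110, 0-001, 00-10, 000-0, 0000-, 1-011, 1-100*, 1-110*, 101-0*, 11-00*, 11-10*, 110-0*, 1101-, 111-0*, 1110-
[col 2] 1-1-0, 11--0
Prime implicants: -0110, 0-001, 00-10, 000-0, 0000-, 1-011, 1-1-0, 11--0, 1101-, 1110-
PI chart (minterm → PIs covering it):
  0 | 000-0,0000-
  1 | 0-001,0000-
  2 | 00-10,000-0
  6 | -0110,00-10
  19 | 1-011  (sole → essential)
  22 | -0110,1-1-0
  24 | 11--0  (sole → essential)
  26 | 11--0,1101-
  27 | 1-011,1101-
  28 | 1-1-0,11--0,1110-
  29 | 1110-  (sole → essential)
  30 | 1-1-0,11--0
Essential prime implicants: 1-011, 11--0, 1110-
Petrick residual → -0110, 0-001, 000-0
Minimum SOP uses 6 PIs: b'cde' + a'c'd'e + a'b'c'e' + ac'de + abe' + abcd'

6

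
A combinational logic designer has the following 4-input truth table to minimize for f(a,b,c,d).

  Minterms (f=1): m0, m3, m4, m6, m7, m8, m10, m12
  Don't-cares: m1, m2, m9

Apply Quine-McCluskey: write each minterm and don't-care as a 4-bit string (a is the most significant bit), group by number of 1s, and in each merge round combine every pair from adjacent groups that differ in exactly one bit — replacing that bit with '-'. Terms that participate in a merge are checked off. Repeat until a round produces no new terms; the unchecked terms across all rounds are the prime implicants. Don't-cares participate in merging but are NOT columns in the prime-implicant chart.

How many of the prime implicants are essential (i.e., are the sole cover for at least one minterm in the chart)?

3

Round 0: 0000✓ 0001✓ 0010✓ 0011✓ 0100✓ 0110✓ 0111✓ 1000✓ 1001✓ 1010✓ 1100✓
Round 1: -000✓ -001✓ -010✓ -100✓ 0-00✓ 0-10✓ 0-11✓ 00-0✓ 00-1✓ 000-✓ 001-✓ 01-0✓ 011-✓ 1-00✓ 10-0✓ 100-✓
Round 2: --00 -0-0 -00- 0--0 0-1- 00--
PIs = {--00, -0-0, -00-, 0--0, 0-1-, 00--}
Coverage chart:
  m0: --00,-0-0,-00-,0--0,00--
  m3: 0-1-,00--
  m4: --00,0--0
  m6: 0--0,0-1-
  m7: 0-1- ←essential
  m8: --00,-0-0,-00-
  m10: -0-0 ←essential
  m12: --00 ←essential
Essential: --00, -0-0, 0-1-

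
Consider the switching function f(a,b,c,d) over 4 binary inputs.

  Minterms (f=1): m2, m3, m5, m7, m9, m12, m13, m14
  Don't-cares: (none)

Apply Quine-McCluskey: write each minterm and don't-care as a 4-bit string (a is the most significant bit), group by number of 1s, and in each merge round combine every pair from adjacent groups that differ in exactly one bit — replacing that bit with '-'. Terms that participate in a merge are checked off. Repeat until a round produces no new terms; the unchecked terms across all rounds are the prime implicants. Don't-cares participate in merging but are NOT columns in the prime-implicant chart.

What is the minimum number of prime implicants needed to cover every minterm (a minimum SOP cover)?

4

Round 0: 0010✓ 0011✓ 0101✓ 0111✓ 1001✓ 1100✓ 1101✓ 1110✓
Round 1: -101 0-11 001- 01-1 1-01 11-0 110-
PIs = {-101, 0-11, 001-, 01-1, 1-01, 11-0, 110-}
Coverage chart:
  m2: 001- ←essential
  m3: 0-11,001-
  m5: -101,01-1
  m7: 0-11,01-1
  m9: 1-01 ←essential
  m12: 11-0,110-
  m13: -101,1-01,110-
  m14: 11-0 ←essential
Essential: 001-, 1-01, 11-0
Petrick residual → 01-1
Min cover (4 terms): a'b'c + a'bd + ac'd + abd'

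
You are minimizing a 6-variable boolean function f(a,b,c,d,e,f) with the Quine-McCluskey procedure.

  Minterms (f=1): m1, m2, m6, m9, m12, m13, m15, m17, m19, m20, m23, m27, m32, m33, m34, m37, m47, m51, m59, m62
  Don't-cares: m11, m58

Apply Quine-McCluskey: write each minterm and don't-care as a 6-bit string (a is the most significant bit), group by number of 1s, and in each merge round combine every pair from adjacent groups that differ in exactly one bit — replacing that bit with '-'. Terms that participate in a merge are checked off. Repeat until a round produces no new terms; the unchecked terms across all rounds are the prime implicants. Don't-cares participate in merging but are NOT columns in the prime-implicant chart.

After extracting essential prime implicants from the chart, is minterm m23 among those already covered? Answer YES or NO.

Round 0: 000001✓ 000010✓ 000110✓ 001001✓ 001011✓ 001100✓ 001101✓ 001111✓ 010001✓ 010011✓ 010100 010111✓ 011011✓ 100000✓ 100001✓ 100010✓ 100101✓ 101111✓ 110011✓ 111010✓ 111011✓ 111110✓
Round 1: -00001 -00010 -01111 -10011✓ -11011✓ 0-0001 0-1011 00-001 000-10 001-01✓ 001-11✓ 0010-1✓ 0011-1✓ 00110- 01-011✓ 010-11 0100-1 100-01 1000-0 10000- 11-011✓ 111-10 11101-
Round 2: -1-011 001--1
PIs = {-00001, -00010, -01111, -1-011, 0-0001, 0-1011, 00-001, 000-10, 001--1, 00110-, 010-11, 0100-1, 010100, 100-01, 1000-0, 10000-, 111-10, 11101-}
Coverage chart:
  m1: -00001,0-0001,00-001
  m2: -00010,000-10
  m6: 000-10 ←essential
  m9: 00-001,001--1
  m12: 00110- ←essential
  m13: 001--1,00110-
  m15: -01111,001--1
  m17: 0-0001,0100-1
  m19: -1-011,010-11,0100-1
  m20: 010100 ←essential
  m23: 010-11 ←essential
  m27: -1-011,0-1011
  m32: 1000-0,10000-
  m33: -00001,100-01,10000-
  m34: -00010,1000-0
  m37: 100-01 ←essential
  m47: -01111 ←essential
  m51: -1-011 ←essential
  m59: -1-011,11101-
  m62: 111-10 ←essential
Essential: -01111, -1-011, 000-10, 00110-, 010-11, 010100, 100-01, 111-10

YES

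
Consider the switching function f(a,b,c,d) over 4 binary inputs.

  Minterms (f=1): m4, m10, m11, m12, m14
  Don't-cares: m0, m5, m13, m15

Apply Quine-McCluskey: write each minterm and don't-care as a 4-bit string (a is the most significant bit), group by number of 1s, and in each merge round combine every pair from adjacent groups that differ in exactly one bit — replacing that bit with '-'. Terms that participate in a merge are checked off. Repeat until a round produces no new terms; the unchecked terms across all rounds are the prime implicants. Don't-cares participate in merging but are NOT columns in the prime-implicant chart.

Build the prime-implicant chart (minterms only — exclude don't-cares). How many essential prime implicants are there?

size-2^0 implicants → 0000(✓)  0100(✓)  0101(✓)  1010(✓)  1011(✓)  1100(✓)  1101(✓)  1110(✓)  1111(✓)
size-2^1 implicants → -100(✓)  -101(✓)  0-00  010-(✓)  1-10(✓)  1-11(✓)  101-(✓)  11-0(✓)  11-1(✓)  110-(✓)  111-(✓)
size-2^2 implicants → -10-  1-1-  11--
Unchecked terms (primes): -10-, 0-00, 1-1-, 11--
Minterm coverage:
  m4 ⊆ -10-,0-00
  m10 ⊆ 1-1- [E]
  m11 ⊆ 1-1- [E]
  m12 ⊆ -10-,11--
  m14 ⊆ 1-1-,11--
E = {1-1-}

1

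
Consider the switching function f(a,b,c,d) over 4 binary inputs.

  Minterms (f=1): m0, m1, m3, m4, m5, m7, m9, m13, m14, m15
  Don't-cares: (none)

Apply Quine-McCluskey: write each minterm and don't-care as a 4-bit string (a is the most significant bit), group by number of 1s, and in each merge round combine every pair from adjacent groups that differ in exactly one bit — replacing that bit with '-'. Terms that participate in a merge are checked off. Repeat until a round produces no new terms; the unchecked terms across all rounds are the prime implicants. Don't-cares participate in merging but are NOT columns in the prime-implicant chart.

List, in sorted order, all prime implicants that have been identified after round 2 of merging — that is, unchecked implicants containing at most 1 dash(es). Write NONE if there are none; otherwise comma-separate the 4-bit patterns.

[col 0] 0000*, 0001*, 0011*, 0100*, 0101*, 0111*, 1001*, 1101*, 1110*, 1111*
[col 1] -001*, -101*, -111*, 0-00*, 0-01*, 0-11*, 00-1*, 000-*, 01-1*, 010-*, 1-01*, 11-1*, 111-
[col 2] --01, -1-1, 0--1, 0-0-
Prime implicants: --01, -1-1, 0--1, 0-0-, 111-

111-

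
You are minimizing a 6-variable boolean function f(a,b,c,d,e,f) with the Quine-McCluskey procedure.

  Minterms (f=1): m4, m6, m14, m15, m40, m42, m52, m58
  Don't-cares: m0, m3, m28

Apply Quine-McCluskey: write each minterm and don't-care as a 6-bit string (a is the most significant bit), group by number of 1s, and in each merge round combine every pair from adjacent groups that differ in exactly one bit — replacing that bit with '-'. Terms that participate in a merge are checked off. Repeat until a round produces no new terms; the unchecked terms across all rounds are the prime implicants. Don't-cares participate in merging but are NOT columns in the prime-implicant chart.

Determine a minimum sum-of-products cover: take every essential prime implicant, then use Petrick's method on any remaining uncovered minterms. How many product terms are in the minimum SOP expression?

Round 0: 000000✓ 000011 000100✓ 000110✓ 001110✓ 001111✓ 011100 101000✓ 101010✓ 110100 111010✓
Round 1: 00-110 000-00 0001-0 00111- 1-1010 1010-0
PIs = {00-110, 000-00, 000011, 0001-0, 00111-, 011100, 1-1010, 1010-0, 110100}
Coverage chart:
  m4: 000-00,0001-0
  m6: 00-110,0001-0
  m14: 00-110,00111-
  m15: 00111- ←essential
  m40: 1010-0 ←essential
  m42: 1-1010,1010-0
  m52: 110100 ←essential
  m58: 1-1010 ←essential
Essential: 00111-, 1-1010, 1010-0, 110100
Petrick residual → 0001-0
Min cover (5 terms): a'b'c'df' + a'b'cde + acd'ef' + ab'cd'f' + abc'de'f'

5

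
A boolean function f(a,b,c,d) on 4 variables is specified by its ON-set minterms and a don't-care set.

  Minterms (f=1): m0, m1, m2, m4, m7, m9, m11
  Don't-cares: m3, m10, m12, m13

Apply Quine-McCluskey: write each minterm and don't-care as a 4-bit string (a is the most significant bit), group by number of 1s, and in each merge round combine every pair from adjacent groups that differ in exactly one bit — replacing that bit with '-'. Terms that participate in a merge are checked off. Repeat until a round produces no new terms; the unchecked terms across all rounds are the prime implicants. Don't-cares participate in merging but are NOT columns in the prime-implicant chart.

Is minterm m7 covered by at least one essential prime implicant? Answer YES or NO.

size-2^0 implicants → 0000(✓)  0001(✓)  0010(✓)  0011(✓)  0100(✓)  0111(✓)  1001(✓)  1010(✓)  1011(✓)  1100(✓)  1101(✓)
size-2^1 implicants → -001(✓)  -010(✓)  -011(✓)  -100  0-00  0-11  00-0(✓)  00-1(✓)  000-(✓)  001-(✓)  1-01  10-1(✓)  101-(✓)  110-
size-2^2 implicants → -0-1  -01-  00--
Unchecked terms (primes): -0-1, -01-, -100, 0-00, 0-11, 00--, 1-01, 110-
Minterm coverage:
  m0 ⊆ 0-00,00--
  m1 ⊆ -0-1,00--
  m2 ⊆ -01-,00--
  m4 ⊆ -100,0-00
  m7 ⊆ 0-11 [E]
  m9 ⊆ -0-1,1-01
  m11 ⊆ -0-1,-01-
E = {0-11}

YES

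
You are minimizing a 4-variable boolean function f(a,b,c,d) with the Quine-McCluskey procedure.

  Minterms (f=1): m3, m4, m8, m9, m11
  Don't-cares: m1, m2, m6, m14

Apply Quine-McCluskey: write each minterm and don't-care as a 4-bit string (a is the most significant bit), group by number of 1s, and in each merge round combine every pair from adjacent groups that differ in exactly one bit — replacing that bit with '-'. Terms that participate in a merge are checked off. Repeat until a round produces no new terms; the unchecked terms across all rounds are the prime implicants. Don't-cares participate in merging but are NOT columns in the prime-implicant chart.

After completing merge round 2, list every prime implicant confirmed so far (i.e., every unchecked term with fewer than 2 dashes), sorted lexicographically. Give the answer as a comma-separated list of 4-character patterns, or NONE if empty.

-110, 0-10, 001-, 01-0, 100-

Round 0: 0001✓ 0010✓ 0011✓ 0100✓ 0110✓ 1000✓ 1001✓ 1011✓ 1110✓
Round 1: -001✓ -011✓ -110 0-10 00-1✓ 001- 01-0 10-1✓ 100-
Round 2: -0-1
PIs = {-0-1, -110, 0-10, 001-, 01-0, 100-}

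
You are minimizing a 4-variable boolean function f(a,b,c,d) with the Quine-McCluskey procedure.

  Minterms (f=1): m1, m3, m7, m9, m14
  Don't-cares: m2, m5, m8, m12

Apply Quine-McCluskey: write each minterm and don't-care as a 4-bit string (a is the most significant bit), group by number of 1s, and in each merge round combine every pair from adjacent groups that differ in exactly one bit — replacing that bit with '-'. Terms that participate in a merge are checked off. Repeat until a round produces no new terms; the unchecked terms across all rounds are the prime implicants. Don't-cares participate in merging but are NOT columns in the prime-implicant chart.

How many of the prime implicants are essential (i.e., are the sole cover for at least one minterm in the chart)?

size-2^0 implicants → 0001(✓)  0010(✓)  0011(✓)  0101(✓)  0111(✓)  1000(✓)  1001(✓)  1100(✓)  1110(✓)
size-2^1 implicants → -001  0-01(✓)  0-11(✓)  00-1(✓)  001-  01-1(✓)  1-00  100-  11-0
size-2^2 implicants → 0--1
Unchecked terms (primes): -001, 0--1, 001-, 1-00, 100-, 11-0
Minterm coverage:
  m1 ⊆ -001,0--1
  m3 ⊆ 0--1,001-
  m7 ⊆ 0--1 [E]
  m9 ⊆ -001,100-
  m14 ⊆ 11-0 [E]
E = {0--1, 11-0}

2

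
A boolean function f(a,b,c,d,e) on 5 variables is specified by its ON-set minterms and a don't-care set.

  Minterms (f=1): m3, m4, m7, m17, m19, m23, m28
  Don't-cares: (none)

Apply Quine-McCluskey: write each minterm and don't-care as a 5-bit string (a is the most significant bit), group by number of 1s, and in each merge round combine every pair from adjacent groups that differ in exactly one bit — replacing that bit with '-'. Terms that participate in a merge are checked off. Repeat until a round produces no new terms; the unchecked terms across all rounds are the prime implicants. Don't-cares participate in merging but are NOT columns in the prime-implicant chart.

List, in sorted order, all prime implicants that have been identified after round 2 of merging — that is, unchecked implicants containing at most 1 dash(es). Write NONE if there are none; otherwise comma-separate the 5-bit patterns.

Round 0: 00011✓ 00100 00111✓ 10001✓ 10011✓ 10111✓ 11100
Round 1: -0011✓ -0111✓ 00-11✓ 10-11✓ 100-1
Round 2: -0-11
PIs = {-0-11, 00100, 100-1, 11100}

00100, 100-1, 11100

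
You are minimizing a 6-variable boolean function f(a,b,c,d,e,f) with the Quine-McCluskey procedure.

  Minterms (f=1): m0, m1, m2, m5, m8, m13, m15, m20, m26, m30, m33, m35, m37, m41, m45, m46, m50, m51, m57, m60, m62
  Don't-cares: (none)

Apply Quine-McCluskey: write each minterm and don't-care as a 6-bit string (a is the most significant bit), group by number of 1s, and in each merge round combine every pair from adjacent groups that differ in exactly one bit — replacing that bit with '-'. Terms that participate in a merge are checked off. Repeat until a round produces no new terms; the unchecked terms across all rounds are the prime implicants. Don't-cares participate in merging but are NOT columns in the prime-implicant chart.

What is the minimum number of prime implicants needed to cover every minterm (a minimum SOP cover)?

[col 0] 000000*, 000001*, 000010*, 000101*, 001000*, 001101*, 001111*, 010100, 011010*, 011110*, 100001*, 100011*, 100101*, 101001*, 101101*, 101110*, 110010*, 110011*, 111001*, 111100*, 111110*
[col 1] -00001*, -00101*, -01101*, -11110, 00-000, 00-101*, 000-01*, 0000-0, 00000-, 0011-1, 011-10, 1-0011, 1-1001, 1-1110, 10-001*, 10-101*, 100-01*, 1000-1, 101-01*, 11001-, 1111-0
[col 2] -0-101, -00-01, 10--01
Prime implicants: -0-101, -00-01, -11110, 00-000, 0000-0, 00000-, 0011-1, 010100, 011-10, 1-0011, 1-1001, 1-1110, 10--01, 1000-1, 11001-, 1111-0
PI chart (minterm → PIs covering it):
  0 | 00-000,0000-0,00000-
  1 | -00-01,00000-
  2 | 0000-0  (sole → essential)
  5 | -0-101,-00-01
  8 | 00-000  (sole → essential)
  13 | -0-101,0011-1
  15 | 0011-1  (sole → essential)
  20 | 010100  (sole → essential)
  26 | 011-10  (sole → essential)
  30 | -11110,011-10
  33 | -00-01,10--01,1000-1
  35 | 1-0011,1000-1
  37 | -0-101,-00-01,10--01
  41 | 1-1001,10--01
  45 | -0-101,10--01
  46 | 1-1110  (sole → essential)
  50 | 11001-  (sole → essential)
  51 | 1-0011,11001-
  57 | 1-1001  (sole → essential)
  60 | 1111-0  (sole → essential)
  62 | -11110,1-1110,1111-0
Essential prime implicants: 00-000, 0000-0, 0011-1, 010100, 011-10, 1-1001, 1-1110, 11001-, 1111-0
Petrick residual → -0-101, -00-01, 1-0011
Minimum SOP uses 12 PIs: b'de'f + b'c'e'f + a'b'd'e'f' + a'b'c'd'f' + a'b'cdf + a'bc'de'f' + a'bcef' + ac'd'ef + acd'e'f + acdef' + abc'd'e + abcdf'

12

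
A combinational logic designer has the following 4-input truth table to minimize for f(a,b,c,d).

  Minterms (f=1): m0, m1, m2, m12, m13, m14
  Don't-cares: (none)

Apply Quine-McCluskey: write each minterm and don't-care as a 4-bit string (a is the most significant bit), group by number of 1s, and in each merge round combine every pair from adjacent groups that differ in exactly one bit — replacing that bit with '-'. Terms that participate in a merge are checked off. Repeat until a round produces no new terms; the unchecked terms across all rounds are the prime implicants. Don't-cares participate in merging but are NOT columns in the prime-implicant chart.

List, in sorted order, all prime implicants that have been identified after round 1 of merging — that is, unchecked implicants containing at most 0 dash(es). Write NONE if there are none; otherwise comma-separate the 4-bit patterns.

[col 0] 0000*, 0001*, 0010*, 1100*, 1101*, 1110*
[col 1] 00-0, 000-, 11-0, 110-
Prime implicants: 00-0, 000-, 11-0, 110-

NONE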